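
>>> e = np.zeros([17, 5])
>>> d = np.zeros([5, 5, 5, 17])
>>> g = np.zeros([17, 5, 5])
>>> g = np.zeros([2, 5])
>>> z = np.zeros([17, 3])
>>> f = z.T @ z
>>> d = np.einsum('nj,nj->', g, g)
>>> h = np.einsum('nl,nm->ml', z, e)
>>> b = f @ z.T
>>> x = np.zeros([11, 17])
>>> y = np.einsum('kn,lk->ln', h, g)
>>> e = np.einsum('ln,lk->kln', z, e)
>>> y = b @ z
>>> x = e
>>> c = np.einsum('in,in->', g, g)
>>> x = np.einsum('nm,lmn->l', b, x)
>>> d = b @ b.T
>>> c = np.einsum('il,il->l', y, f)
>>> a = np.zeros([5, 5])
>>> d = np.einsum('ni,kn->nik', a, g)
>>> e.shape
(5, 17, 3)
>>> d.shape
(5, 5, 2)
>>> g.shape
(2, 5)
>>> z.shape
(17, 3)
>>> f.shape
(3, 3)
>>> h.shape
(5, 3)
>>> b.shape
(3, 17)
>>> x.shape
(5,)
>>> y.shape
(3, 3)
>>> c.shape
(3,)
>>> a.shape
(5, 5)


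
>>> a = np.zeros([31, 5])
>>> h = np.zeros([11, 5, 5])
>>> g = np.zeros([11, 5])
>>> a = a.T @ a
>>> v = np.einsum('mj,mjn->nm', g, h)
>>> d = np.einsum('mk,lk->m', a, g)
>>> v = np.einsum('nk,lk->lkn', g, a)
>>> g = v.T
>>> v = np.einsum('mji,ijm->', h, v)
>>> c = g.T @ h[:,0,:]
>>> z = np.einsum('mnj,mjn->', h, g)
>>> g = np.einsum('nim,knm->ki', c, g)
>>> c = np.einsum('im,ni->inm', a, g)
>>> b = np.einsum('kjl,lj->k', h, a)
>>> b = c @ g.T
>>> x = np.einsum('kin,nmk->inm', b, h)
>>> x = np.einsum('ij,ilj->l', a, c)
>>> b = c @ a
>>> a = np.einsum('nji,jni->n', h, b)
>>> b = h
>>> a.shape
(11,)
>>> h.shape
(11, 5, 5)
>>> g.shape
(11, 5)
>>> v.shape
()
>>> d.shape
(5,)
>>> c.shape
(5, 11, 5)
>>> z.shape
()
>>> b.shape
(11, 5, 5)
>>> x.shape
(11,)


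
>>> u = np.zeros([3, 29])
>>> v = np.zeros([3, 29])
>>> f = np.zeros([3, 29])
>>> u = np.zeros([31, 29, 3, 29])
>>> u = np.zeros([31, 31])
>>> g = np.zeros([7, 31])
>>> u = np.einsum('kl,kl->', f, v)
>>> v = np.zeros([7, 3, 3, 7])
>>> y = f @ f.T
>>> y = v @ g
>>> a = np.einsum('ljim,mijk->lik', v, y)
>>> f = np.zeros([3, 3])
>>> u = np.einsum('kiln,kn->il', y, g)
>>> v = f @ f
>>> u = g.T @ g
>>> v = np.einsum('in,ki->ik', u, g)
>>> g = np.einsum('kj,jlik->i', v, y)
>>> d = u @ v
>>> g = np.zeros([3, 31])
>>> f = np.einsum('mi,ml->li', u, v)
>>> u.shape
(31, 31)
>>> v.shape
(31, 7)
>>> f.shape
(7, 31)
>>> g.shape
(3, 31)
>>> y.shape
(7, 3, 3, 31)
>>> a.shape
(7, 3, 31)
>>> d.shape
(31, 7)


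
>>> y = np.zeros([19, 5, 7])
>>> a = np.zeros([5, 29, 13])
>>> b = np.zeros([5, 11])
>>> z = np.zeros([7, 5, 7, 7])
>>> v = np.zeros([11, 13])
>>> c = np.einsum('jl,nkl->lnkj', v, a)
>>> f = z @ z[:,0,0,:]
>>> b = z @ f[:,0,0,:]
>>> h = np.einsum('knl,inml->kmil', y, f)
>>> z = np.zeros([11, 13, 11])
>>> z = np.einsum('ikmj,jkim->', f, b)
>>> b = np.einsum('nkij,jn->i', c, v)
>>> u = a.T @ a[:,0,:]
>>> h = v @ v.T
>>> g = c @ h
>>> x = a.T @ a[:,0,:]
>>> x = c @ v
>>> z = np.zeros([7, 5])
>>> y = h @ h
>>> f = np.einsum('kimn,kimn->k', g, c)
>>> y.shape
(11, 11)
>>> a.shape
(5, 29, 13)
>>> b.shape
(29,)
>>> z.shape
(7, 5)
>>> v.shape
(11, 13)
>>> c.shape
(13, 5, 29, 11)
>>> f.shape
(13,)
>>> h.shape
(11, 11)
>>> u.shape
(13, 29, 13)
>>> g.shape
(13, 5, 29, 11)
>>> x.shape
(13, 5, 29, 13)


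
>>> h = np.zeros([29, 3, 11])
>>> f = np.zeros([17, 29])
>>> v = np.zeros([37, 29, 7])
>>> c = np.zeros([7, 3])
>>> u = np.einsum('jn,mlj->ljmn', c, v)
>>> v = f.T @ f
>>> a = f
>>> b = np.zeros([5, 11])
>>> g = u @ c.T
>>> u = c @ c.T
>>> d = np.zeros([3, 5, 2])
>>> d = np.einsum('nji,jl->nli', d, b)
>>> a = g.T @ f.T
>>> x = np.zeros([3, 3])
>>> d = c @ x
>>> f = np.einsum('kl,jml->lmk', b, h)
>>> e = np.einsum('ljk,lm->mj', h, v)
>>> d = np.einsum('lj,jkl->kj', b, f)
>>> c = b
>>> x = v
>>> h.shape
(29, 3, 11)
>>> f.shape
(11, 3, 5)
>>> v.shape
(29, 29)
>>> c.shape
(5, 11)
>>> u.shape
(7, 7)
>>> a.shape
(7, 37, 7, 17)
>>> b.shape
(5, 11)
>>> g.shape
(29, 7, 37, 7)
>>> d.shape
(3, 11)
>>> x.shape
(29, 29)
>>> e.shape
(29, 3)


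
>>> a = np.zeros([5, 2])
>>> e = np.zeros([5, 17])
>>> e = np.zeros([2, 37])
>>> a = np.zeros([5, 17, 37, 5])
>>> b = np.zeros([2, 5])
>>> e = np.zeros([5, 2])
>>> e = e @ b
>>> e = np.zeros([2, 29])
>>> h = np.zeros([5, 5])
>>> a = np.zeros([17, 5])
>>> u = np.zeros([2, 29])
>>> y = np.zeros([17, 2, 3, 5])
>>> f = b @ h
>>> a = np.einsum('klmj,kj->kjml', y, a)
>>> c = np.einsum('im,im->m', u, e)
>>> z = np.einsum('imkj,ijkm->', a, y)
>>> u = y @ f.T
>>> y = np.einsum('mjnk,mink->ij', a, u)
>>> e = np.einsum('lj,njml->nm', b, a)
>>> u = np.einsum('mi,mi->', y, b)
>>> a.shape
(17, 5, 3, 2)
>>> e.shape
(17, 3)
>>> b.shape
(2, 5)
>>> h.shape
(5, 5)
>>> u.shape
()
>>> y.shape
(2, 5)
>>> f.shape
(2, 5)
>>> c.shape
(29,)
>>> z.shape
()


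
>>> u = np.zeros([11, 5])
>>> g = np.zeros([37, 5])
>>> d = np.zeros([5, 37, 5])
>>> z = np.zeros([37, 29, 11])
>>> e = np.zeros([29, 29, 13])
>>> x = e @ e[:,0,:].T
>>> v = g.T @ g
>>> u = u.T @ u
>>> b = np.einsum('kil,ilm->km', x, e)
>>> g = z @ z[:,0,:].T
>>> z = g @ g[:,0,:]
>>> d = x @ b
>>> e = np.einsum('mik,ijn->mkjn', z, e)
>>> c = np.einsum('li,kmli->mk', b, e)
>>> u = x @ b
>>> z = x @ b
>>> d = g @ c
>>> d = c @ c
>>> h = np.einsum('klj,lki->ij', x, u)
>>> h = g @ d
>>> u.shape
(29, 29, 13)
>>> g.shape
(37, 29, 37)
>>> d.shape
(37, 37)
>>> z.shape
(29, 29, 13)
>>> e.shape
(37, 37, 29, 13)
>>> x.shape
(29, 29, 29)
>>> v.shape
(5, 5)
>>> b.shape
(29, 13)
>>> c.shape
(37, 37)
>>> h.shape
(37, 29, 37)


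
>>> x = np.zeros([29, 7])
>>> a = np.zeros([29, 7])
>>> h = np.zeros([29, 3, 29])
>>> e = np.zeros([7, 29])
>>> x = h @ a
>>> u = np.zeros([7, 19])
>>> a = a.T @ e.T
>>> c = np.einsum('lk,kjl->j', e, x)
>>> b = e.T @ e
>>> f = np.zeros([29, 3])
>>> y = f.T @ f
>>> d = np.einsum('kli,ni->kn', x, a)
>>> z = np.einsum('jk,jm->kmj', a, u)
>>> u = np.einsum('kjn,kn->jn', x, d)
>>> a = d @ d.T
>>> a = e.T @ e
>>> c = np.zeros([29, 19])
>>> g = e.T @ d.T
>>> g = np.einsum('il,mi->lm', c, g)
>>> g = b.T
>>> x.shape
(29, 3, 7)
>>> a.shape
(29, 29)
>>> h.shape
(29, 3, 29)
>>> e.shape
(7, 29)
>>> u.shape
(3, 7)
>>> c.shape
(29, 19)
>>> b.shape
(29, 29)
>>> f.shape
(29, 3)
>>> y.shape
(3, 3)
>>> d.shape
(29, 7)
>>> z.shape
(7, 19, 7)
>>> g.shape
(29, 29)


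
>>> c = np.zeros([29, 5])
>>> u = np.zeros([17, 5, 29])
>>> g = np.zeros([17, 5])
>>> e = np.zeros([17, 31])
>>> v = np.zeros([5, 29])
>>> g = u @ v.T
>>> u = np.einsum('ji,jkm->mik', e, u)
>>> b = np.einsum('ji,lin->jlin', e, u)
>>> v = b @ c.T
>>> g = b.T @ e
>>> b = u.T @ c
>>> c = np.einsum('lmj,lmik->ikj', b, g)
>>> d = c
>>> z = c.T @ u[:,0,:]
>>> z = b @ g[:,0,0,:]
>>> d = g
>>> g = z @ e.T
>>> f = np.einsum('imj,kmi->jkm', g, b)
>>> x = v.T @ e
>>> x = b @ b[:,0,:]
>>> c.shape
(29, 31, 5)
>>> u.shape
(29, 31, 5)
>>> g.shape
(5, 31, 17)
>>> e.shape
(17, 31)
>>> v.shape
(17, 29, 31, 29)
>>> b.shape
(5, 31, 5)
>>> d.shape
(5, 31, 29, 31)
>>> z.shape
(5, 31, 31)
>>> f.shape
(17, 5, 31)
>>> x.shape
(5, 31, 5)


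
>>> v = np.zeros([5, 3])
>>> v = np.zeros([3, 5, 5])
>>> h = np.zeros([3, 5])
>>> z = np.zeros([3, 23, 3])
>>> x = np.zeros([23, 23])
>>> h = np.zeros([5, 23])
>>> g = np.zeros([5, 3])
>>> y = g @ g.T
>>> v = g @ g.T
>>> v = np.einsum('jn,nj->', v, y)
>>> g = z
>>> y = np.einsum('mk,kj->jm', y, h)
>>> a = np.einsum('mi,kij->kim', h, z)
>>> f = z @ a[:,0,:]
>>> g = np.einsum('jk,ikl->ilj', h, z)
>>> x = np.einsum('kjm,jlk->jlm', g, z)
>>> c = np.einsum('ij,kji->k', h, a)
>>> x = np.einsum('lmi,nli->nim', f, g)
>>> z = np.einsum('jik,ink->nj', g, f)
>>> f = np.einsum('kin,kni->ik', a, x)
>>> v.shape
()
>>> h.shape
(5, 23)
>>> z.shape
(23, 3)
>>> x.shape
(3, 5, 23)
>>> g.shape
(3, 3, 5)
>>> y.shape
(23, 5)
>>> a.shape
(3, 23, 5)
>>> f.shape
(23, 3)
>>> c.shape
(3,)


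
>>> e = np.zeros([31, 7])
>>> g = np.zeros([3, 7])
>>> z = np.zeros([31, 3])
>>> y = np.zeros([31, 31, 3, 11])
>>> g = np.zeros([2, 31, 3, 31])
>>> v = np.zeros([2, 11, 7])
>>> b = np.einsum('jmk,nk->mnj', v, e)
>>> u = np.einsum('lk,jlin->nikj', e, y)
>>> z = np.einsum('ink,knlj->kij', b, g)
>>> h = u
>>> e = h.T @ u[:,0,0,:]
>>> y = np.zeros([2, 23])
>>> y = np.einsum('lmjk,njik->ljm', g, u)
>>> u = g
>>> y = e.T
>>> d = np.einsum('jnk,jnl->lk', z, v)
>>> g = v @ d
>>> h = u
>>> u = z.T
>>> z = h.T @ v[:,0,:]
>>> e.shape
(31, 7, 3, 31)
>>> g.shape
(2, 11, 31)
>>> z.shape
(31, 3, 31, 7)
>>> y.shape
(31, 3, 7, 31)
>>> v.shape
(2, 11, 7)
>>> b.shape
(11, 31, 2)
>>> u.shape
(31, 11, 2)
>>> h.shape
(2, 31, 3, 31)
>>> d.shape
(7, 31)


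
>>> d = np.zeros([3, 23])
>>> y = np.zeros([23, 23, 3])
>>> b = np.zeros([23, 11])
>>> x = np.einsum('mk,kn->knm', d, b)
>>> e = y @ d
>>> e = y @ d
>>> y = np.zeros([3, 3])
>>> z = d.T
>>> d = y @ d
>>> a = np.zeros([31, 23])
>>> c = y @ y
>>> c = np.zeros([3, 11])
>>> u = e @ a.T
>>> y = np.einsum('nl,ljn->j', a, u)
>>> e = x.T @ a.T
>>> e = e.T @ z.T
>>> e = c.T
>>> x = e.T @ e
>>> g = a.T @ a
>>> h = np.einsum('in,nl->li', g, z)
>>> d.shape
(3, 23)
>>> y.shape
(23,)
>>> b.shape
(23, 11)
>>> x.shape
(3, 3)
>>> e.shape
(11, 3)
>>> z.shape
(23, 3)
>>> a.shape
(31, 23)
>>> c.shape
(3, 11)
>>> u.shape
(23, 23, 31)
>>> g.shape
(23, 23)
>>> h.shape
(3, 23)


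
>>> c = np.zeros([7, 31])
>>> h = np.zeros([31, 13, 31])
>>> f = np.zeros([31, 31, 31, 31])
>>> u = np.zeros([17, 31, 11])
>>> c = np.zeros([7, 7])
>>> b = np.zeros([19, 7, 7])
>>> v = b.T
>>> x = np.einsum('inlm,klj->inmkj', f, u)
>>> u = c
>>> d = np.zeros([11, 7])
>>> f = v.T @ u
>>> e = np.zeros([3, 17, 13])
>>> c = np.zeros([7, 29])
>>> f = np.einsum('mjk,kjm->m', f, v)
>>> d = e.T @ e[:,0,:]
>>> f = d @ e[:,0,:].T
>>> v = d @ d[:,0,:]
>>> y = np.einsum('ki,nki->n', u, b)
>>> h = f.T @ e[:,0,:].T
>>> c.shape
(7, 29)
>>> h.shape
(3, 17, 3)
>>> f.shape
(13, 17, 3)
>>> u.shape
(7, 7)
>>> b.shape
(19, 7, 7)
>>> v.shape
(13, 17, 13)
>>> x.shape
(31, 31, 31, 17, 11)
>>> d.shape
(13, 17, 13)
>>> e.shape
(3, 17, 13)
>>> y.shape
(19,)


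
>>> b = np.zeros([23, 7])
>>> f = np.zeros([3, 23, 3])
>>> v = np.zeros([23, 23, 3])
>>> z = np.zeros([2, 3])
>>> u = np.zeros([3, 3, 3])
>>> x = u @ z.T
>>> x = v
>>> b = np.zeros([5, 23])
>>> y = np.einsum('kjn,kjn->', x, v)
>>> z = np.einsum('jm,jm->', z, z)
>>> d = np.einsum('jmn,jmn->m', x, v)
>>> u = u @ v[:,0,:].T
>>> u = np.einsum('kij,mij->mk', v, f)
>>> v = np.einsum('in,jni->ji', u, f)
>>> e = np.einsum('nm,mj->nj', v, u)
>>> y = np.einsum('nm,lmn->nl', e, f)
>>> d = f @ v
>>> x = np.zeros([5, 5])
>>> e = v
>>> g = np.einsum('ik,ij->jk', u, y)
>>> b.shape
(5, 23)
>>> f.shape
(3, 23, 3)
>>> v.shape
(3, 3)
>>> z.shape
()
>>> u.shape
(3, 23)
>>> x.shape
(5, 5)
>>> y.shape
(3, 3)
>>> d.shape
(3, 23, 3)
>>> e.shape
(3, 3)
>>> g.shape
(3, 23)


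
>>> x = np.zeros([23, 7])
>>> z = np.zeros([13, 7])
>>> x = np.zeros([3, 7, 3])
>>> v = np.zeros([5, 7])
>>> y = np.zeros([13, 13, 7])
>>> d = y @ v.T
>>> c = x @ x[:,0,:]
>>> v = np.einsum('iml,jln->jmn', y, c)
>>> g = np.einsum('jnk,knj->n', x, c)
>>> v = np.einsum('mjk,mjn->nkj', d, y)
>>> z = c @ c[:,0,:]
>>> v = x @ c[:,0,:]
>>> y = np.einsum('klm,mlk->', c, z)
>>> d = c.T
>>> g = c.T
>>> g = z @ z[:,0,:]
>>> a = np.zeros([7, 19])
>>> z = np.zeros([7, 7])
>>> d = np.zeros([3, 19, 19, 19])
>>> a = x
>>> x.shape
(3, 7, 3)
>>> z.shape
(7, 7)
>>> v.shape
(3, 7, 3)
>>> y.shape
()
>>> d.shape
(3, 19, 19, 19)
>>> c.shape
(3, 7, 3)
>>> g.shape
(3, 7, 3)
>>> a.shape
(3, 7, 3)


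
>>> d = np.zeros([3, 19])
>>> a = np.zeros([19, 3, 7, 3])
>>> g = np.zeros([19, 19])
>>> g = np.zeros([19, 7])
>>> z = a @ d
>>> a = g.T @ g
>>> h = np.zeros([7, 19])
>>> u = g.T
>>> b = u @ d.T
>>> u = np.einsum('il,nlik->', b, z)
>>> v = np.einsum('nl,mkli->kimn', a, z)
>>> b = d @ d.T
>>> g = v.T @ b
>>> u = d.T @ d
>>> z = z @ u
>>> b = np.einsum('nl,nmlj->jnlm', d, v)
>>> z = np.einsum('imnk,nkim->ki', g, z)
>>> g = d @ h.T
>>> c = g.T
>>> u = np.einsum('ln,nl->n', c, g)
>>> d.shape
(3, 19)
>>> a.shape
(7, 7)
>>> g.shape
(3, 7)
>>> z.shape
(3, 7)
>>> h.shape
(7, 19)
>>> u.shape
(3,)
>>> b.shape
(7, 3, 19, 19)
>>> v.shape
(3, 19, 19, 7)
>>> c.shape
(7, 3)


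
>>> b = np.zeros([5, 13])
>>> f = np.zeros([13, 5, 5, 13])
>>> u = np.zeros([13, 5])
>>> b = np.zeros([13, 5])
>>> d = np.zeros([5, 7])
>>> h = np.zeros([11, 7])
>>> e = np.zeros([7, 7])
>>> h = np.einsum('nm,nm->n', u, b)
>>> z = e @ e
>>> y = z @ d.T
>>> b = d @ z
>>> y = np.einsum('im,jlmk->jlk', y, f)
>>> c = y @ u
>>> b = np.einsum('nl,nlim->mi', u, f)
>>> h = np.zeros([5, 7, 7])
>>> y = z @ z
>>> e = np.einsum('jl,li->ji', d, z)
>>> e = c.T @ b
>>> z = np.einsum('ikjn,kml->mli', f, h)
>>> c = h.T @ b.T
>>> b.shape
(13, 5)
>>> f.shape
(13, 5, 5, 13)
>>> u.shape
(13, 5)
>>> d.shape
(5, 7)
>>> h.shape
(5, 7, 7)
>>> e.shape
(5, 5, 5)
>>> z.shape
(7, 7, 13)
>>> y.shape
(7, 7)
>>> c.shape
(7, 7, 13)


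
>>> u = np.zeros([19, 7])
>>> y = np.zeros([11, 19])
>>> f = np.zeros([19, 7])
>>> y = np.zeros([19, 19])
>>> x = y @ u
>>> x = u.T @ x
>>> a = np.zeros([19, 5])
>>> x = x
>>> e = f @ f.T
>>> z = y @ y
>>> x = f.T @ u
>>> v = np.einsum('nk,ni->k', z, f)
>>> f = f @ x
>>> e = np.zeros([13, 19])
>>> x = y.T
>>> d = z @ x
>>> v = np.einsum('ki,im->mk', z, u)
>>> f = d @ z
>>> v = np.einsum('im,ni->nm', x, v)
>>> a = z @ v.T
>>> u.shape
(19, 7)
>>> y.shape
(19, 19)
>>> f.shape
(19, 19)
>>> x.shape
(19, 19)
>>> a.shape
(19, 7)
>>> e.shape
(13, 19)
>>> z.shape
(19, 19)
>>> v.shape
(7, 19)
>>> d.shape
(19, 19)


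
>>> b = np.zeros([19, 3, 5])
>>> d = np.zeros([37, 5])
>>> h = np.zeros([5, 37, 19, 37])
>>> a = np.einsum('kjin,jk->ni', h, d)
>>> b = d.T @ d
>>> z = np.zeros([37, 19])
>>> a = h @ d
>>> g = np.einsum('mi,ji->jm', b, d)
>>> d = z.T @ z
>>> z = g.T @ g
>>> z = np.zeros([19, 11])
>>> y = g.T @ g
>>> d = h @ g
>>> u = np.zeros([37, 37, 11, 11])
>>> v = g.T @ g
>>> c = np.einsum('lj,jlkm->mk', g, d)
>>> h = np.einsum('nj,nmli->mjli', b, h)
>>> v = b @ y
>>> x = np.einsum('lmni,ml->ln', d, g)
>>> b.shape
(5, 5)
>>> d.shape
(5, 37, 19, 5)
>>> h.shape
(37, 5, 19, 37)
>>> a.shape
(5, 37, 19, 5)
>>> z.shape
(19, 11)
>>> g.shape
(37, 5)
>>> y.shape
(5, 5)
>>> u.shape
(37, 37, 11, 11)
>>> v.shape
(5, 5)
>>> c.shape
(5, 19)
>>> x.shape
(5, 19)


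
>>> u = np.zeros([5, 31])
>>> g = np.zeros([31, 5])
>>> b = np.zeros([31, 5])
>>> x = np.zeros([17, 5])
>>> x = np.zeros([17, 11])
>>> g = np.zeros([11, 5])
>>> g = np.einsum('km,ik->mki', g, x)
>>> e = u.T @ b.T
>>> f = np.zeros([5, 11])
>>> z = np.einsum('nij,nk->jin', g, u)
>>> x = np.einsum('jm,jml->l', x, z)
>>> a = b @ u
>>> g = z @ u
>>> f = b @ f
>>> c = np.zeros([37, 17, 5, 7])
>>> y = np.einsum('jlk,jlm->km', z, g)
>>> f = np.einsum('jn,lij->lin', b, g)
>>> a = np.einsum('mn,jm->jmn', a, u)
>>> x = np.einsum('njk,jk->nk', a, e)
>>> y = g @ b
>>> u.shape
(5, 31)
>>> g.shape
(17, 11, 31)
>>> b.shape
(31, 5)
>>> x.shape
(5, 31)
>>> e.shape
(31, 31)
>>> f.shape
(17, 11, 5)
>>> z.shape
(17, 11, 5)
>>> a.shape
(5, 31, 31)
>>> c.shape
(37, 17, 5, 7)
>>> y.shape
(17, 11, 5)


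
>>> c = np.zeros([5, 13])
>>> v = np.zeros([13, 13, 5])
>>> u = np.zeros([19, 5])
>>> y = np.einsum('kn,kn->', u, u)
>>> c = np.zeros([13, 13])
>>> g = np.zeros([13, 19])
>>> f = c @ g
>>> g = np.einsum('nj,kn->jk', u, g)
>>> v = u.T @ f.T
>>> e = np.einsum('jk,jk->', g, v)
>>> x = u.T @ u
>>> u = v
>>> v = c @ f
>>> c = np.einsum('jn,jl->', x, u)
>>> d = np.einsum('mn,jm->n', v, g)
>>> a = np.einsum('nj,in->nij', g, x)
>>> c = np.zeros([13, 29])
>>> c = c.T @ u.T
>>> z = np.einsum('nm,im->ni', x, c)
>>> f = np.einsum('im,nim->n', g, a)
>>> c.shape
(29, 5)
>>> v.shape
(13, 19)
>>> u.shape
(5, 13)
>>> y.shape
()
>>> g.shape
(5, 13)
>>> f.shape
(5,)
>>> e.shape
()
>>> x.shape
(5, 5)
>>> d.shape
(19,)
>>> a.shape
(5, 5, 13)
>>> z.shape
(5, 29)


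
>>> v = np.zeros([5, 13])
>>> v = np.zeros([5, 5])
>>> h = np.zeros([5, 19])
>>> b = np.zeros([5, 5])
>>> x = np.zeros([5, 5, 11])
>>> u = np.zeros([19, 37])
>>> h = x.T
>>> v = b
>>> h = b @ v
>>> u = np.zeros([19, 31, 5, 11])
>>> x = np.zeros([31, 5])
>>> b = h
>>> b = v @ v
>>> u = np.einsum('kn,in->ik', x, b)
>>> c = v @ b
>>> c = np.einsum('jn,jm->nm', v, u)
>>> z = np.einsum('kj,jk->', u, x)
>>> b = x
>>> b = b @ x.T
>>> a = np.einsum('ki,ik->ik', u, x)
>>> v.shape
(5, 5)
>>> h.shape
(5, 5)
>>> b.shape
(31, 31)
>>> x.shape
(31, 5)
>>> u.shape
(5, 31)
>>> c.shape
(5, 31)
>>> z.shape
()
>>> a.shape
(31, 5)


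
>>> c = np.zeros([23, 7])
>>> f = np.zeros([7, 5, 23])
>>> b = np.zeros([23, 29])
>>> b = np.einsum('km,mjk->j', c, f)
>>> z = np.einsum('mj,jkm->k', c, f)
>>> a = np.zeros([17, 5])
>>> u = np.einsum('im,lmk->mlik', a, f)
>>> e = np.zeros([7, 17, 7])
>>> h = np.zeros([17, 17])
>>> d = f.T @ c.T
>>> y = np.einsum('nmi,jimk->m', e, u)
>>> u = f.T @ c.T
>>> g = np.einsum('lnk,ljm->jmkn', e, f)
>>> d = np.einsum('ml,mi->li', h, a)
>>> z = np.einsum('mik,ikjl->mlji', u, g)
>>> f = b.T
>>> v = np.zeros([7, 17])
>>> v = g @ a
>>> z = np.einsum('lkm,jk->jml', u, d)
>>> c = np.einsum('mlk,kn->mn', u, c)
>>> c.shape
(23, 7)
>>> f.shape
(5,)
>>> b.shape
(5,)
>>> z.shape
(17, 23, 23)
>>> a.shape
(17, 5)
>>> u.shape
(23, 5, 23)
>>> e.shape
(7, 17, 7)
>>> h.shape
(17, 17)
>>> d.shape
(17, 5)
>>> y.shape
(17,)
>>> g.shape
(5, 23, 7, 17)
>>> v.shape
(5, 23, 7, 5)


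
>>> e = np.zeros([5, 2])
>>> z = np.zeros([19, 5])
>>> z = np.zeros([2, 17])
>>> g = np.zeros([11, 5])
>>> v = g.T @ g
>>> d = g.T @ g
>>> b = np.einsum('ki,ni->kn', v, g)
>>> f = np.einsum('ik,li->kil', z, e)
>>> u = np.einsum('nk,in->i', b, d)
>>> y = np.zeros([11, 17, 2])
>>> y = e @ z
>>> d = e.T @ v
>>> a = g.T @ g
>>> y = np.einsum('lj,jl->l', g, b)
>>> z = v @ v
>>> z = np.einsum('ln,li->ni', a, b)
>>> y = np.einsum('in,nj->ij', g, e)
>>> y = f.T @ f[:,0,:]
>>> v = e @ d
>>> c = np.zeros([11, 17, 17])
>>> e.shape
(5, 2)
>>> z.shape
(5, 11)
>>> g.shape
(11, 5)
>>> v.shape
(5, 5)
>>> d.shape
(2, 5)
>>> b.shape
(5, 11)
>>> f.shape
(17, 2, 5)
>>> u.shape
(5,)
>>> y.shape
(5, 2, 5)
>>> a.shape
(5, 5)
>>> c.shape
(11, 17, 17)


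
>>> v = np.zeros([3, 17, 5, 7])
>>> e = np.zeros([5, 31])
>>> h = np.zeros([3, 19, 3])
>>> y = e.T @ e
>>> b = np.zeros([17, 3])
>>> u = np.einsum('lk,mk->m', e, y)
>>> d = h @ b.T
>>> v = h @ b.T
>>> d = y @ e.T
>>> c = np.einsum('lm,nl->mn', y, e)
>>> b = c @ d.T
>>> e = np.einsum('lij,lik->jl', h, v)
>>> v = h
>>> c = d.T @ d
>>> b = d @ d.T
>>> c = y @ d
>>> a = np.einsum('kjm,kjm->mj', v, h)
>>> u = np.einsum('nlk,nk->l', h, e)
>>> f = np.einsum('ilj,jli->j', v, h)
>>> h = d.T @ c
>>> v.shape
(3, 19, 3)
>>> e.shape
(3, 3)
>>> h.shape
(5, 5)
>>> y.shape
(31, 31)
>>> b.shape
(31, 31)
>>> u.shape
(19,)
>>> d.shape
(31, 5)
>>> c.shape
(31, 5)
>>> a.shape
(3, 19)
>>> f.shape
(3,)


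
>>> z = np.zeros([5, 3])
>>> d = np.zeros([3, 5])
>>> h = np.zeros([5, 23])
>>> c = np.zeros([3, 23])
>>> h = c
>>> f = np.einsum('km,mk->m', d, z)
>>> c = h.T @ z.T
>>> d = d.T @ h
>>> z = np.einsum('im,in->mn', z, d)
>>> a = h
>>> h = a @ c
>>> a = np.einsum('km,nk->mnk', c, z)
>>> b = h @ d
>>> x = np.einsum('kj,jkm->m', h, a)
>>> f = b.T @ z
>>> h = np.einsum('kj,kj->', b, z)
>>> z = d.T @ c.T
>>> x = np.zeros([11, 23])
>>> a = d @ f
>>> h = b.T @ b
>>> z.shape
(23, 23)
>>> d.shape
(5, 23)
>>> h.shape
(23, 23)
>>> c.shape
(23, 5)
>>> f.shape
(23, 23)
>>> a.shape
(5, 23)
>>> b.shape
(3, 23)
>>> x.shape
(11, 23)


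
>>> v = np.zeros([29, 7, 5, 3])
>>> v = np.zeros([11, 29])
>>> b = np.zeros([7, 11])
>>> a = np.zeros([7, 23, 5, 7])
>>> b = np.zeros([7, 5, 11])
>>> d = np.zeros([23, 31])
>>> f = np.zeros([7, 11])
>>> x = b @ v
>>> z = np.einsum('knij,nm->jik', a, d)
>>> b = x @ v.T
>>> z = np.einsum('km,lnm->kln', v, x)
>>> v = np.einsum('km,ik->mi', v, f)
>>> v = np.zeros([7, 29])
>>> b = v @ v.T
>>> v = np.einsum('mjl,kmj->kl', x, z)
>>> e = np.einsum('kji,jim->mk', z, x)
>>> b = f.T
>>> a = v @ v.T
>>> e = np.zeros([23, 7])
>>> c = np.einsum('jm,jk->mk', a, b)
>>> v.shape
(11, 29)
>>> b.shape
(11, 7)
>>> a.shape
(11, 11)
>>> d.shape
(23, 31)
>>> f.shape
(7, 11)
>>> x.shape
(7, 5, 29)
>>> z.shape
(11, 7, 5)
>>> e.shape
(23, 7)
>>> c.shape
(11, 7)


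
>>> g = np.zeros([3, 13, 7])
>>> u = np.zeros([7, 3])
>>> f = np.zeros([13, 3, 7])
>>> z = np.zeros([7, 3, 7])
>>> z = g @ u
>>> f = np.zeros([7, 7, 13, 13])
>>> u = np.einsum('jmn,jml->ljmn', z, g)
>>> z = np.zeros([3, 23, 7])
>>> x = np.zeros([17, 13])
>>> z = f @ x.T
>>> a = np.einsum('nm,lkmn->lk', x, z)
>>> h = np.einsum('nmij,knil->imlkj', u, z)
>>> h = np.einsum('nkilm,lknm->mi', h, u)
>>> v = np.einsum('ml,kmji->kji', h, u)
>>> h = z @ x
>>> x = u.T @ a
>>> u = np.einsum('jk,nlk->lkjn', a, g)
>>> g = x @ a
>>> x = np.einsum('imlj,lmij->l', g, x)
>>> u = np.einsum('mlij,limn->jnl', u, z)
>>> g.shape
(3, 13, 3, 7)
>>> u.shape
(3, 17, 7)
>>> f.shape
(7, 7, 13, 13)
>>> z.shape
(7, 7, 13, 17)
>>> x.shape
(3,)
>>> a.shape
(7, 7)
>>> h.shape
(7, 7, 13, 13)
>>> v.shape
(7, 13, 3)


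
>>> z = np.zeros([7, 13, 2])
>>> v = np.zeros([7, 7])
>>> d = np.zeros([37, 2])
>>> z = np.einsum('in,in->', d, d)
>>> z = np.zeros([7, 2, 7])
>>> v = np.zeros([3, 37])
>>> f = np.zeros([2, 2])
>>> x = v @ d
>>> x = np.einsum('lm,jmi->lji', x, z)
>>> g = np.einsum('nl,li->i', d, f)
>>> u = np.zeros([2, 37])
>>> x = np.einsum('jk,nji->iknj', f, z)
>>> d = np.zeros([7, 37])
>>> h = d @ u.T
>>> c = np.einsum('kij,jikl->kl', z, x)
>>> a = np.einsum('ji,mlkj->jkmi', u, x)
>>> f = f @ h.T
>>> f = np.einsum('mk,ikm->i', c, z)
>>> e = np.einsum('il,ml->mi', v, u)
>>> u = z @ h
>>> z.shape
(7, 2, 7)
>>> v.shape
(3, 37)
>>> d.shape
(7, 37)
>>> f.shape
(7,)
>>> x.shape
(7, 2, 7, 2)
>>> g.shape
(2,)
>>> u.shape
(7, 2, 2)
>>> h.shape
(7, 2)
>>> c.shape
(7, 2)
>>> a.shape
(2, 7, 7, 37)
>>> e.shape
(2, 3)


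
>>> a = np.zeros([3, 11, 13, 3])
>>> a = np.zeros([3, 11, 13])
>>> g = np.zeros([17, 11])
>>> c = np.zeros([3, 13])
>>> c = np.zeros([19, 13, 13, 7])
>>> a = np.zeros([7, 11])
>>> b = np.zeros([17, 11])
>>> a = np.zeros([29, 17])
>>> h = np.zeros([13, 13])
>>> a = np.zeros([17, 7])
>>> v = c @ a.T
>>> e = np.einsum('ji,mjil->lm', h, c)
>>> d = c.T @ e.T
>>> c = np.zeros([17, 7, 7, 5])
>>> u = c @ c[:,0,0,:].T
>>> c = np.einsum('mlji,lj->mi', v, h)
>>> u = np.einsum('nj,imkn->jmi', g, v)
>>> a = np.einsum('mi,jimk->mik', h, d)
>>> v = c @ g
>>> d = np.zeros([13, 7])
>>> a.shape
(13, 13, 7)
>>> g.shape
(17, 11)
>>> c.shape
(19, 17)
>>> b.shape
(17, 11)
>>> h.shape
(13, 13)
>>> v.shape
(19, 11)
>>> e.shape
(7, 19)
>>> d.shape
(13, 7)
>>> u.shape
(11, 13, 19)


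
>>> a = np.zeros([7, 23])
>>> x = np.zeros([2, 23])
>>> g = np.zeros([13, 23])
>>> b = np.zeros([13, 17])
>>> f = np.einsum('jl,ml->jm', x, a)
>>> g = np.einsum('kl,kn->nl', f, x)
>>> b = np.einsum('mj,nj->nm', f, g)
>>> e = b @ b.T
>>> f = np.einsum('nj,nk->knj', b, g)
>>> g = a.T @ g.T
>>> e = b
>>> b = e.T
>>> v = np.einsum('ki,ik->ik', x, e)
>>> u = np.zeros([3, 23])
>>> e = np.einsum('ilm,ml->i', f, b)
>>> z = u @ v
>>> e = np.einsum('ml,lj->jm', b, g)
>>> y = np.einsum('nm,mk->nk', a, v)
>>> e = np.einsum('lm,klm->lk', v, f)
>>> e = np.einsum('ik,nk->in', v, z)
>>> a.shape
(7, 23)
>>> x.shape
(2, 23)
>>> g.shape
(23, 23)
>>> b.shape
(2, 23)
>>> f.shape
(7, 23, 2)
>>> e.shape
(23, 3)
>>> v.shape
(23, 2)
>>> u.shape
(3, 23)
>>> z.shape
(3, 2)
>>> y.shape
(7, 2)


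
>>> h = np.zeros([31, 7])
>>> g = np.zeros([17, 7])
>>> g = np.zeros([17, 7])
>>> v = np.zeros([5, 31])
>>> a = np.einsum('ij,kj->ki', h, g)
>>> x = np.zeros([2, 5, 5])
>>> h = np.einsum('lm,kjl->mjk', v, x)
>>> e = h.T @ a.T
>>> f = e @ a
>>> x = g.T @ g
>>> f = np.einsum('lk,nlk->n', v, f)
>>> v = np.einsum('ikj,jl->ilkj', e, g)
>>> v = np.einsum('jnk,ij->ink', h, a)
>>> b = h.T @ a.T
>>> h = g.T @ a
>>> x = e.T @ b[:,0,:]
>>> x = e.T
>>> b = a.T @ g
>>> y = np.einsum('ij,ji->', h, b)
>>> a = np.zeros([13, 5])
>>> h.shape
(7, 31)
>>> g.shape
(17, 7)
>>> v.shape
(17, 5, 2)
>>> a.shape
(13, 5)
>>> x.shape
(17, 5, 2)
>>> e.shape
(2, 5, 17)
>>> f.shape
(2,)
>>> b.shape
(31, 7)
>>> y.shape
()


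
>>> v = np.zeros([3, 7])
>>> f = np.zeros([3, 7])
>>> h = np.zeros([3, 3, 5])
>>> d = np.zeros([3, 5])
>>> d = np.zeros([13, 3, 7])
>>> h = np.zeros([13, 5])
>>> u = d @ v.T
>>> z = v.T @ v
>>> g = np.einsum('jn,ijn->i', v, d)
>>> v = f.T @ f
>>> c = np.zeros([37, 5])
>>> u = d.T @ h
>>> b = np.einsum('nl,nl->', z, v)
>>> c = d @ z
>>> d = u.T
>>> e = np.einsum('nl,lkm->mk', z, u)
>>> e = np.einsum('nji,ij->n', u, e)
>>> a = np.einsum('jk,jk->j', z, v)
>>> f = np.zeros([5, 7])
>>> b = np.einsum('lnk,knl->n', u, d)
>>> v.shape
(7, 7)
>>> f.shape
(5, 7)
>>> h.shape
(13, 5)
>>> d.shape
(5, 3, 7)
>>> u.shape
(7, 3, 5)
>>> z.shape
(7, 7)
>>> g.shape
(13,)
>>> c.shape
(13, 3, 7)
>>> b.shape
(3,)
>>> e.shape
(7,)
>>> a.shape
(7,)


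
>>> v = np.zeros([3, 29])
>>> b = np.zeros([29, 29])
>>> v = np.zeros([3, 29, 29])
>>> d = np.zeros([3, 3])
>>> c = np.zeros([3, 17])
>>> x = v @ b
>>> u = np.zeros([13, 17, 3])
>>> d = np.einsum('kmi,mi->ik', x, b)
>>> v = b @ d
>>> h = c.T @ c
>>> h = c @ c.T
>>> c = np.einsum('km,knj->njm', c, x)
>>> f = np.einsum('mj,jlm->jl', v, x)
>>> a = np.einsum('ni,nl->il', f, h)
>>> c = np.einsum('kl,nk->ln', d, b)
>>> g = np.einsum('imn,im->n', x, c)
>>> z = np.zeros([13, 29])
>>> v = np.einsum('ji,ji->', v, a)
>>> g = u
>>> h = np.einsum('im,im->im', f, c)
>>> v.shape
()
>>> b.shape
(29, 29)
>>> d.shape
(29, 3)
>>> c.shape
(3, 29)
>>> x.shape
(3, 29, 29)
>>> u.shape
(13, 17, 3)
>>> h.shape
(3, 29)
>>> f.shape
(3, 29)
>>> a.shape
(29, 3)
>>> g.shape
(13, 17, 3)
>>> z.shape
(13, 29)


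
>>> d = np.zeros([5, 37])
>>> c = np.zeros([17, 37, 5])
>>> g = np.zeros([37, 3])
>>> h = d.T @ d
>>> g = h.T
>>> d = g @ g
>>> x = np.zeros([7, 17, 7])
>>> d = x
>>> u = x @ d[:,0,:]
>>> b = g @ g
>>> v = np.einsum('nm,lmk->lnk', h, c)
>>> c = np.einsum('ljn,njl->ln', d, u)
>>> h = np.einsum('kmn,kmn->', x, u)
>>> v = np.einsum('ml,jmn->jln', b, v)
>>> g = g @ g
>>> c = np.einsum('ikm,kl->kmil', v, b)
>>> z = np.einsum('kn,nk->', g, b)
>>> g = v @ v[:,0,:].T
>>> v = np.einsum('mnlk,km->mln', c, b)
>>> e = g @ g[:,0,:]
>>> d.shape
(7, 17, 7)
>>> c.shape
(37, 5, 17, 37)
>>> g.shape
(17, 37, 17)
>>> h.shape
()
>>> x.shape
(7, 17, 7)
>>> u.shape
(7, 17, 7)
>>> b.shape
(37, 37)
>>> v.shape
(37, 17, 5)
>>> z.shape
()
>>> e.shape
(17, 37, 17)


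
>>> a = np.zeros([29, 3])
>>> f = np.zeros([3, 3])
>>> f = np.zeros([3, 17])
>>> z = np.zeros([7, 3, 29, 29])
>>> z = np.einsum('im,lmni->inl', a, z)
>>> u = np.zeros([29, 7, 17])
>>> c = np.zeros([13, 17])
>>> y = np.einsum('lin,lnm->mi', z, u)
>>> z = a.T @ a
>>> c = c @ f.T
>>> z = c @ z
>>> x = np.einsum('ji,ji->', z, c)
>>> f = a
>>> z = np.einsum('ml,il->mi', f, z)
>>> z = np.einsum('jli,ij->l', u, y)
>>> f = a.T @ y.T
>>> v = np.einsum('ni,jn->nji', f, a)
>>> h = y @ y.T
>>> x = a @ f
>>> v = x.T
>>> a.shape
(29, 3)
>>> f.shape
(3, 17)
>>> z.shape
(7,)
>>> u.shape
(29, 7, 17)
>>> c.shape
(13, 3)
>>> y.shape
(17, 29)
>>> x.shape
(29, 17)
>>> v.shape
(17, 29)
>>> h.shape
(17, 17)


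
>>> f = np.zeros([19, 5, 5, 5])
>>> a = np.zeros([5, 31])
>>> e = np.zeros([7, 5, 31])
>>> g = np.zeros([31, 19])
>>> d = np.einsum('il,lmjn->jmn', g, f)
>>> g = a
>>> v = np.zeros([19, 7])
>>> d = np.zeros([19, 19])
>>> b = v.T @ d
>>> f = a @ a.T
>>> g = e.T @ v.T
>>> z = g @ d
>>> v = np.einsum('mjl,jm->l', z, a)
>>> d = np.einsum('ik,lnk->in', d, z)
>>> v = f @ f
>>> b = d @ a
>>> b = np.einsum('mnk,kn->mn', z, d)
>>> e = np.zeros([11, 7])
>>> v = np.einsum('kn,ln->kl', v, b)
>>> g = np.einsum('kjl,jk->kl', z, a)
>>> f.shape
(5, 5)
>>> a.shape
(5, 31)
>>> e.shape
(11, 7)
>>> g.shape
(31, 19)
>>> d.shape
(19, 5)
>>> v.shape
(5, 31)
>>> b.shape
(31, 5)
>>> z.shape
(31, 5, 19)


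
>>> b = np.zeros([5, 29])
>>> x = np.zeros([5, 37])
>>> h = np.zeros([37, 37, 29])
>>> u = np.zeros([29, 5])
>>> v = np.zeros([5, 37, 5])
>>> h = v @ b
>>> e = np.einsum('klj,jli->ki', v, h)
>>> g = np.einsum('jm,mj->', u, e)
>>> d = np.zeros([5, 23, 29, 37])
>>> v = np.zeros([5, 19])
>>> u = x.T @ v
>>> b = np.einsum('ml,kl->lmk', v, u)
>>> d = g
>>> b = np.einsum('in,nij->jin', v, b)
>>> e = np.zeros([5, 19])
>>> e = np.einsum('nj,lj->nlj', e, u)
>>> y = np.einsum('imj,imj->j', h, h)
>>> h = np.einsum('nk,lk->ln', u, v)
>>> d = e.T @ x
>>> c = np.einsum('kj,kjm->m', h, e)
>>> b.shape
(37, 5, 19)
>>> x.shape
(5, 37)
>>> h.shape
(5, 37)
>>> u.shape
(37, 19)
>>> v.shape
(5, 19)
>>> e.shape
(5, 37, 19)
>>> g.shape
()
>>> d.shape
(19, 37, 37)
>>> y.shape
(29,)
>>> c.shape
(19,)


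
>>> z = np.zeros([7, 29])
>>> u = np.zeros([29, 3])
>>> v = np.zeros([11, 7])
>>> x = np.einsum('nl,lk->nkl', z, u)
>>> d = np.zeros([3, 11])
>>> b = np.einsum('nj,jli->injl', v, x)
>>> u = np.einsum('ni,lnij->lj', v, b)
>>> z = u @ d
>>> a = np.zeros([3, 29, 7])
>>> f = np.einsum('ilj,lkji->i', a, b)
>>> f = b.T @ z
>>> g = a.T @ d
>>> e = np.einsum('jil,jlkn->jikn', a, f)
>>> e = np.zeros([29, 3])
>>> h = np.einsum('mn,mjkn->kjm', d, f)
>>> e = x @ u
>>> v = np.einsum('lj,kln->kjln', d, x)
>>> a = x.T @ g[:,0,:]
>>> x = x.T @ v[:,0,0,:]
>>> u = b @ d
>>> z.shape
(29, 11)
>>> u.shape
(29, 11, 7, 11)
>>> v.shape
(7, 11, 3, 29)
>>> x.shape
(29, 3, 29)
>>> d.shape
(3, 11)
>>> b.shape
(29, 11, 7, 3)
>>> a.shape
(29, 3, 11)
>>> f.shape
(3, 7, 11, 11)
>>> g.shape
(7, 29, 11)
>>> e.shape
(7, 3, 3)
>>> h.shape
(11, 7, 3)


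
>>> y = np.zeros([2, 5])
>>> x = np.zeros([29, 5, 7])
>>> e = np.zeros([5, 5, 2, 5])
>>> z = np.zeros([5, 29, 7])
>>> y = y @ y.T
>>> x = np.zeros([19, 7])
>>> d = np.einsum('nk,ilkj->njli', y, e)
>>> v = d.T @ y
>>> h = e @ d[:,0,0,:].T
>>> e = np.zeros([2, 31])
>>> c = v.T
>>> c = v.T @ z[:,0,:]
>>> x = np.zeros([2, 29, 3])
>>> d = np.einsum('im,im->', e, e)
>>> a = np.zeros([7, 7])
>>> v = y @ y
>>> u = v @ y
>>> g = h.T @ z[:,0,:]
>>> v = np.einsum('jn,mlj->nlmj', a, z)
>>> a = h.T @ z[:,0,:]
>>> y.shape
(2, 2)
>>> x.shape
(2, 29, 3)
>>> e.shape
(2, 31)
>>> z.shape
(5, 29, 7)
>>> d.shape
()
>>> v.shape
(7, 29, 5, 7)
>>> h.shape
(5, 5, 2, 2)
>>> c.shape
(2, 5, 5, 7)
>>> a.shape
(2, 2, 5, 7)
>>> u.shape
(2, 2)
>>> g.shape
(2, 2, 5, 7)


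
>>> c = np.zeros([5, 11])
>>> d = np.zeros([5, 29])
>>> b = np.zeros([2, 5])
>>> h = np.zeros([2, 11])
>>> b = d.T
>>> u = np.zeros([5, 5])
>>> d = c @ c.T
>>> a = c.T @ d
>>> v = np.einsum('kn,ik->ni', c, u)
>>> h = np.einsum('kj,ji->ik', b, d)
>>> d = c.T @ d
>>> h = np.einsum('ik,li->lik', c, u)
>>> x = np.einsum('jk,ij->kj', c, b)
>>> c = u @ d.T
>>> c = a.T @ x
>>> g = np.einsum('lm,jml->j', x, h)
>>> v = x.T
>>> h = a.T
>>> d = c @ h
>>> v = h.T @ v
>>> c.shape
(5, 5)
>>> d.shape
(5, 11)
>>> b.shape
(29, 5)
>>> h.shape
(5, 11)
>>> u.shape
(5, 5)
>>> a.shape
(11, 5)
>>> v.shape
(11, 11)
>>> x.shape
(11, 5)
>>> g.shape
(5,)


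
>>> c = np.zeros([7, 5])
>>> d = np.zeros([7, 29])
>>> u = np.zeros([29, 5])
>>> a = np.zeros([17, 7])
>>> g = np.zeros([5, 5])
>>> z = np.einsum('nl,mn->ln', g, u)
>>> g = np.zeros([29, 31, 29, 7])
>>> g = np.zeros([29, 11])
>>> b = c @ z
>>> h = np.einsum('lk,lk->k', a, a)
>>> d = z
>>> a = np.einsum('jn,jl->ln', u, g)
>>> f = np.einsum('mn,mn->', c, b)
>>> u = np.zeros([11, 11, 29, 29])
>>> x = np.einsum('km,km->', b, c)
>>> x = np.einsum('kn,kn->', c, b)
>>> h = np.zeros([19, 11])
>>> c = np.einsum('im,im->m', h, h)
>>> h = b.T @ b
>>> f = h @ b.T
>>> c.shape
(11,)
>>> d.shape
(5, 5)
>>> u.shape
(11, 11, 29, 29)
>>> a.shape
(11, 5)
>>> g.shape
(29, 11)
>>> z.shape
(5, 5)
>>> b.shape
(7, 5)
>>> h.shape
(5, 5)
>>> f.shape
(5, 7)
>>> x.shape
()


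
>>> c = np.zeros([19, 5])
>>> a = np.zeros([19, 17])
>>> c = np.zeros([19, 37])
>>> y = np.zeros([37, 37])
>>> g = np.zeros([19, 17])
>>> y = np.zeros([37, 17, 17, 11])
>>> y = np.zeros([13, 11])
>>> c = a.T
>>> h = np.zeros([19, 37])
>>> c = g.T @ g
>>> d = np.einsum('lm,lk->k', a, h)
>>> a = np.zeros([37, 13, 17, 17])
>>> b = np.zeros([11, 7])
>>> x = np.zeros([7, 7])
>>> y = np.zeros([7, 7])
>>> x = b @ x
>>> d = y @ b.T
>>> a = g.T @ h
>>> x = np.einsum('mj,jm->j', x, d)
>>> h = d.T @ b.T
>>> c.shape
(17, 17)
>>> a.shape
(17, 37)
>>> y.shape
(7, 7)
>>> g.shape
(19, 17)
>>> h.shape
(11, 11)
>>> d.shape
(7, 11)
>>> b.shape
(11, 7)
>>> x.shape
(7,)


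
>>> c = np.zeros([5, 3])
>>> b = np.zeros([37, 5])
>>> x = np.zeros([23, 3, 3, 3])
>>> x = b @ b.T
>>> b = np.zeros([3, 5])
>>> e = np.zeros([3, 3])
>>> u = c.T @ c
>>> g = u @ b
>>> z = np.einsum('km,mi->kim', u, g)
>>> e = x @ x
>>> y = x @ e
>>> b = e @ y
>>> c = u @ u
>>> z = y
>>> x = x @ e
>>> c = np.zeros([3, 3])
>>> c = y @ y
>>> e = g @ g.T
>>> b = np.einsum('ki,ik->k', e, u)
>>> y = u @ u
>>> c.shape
(37, 37)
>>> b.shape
(3,)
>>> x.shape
(37, 37)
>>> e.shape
(3, 3)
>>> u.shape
(3, 3)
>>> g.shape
(3, 5)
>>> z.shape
(37, 37)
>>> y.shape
(3, 3)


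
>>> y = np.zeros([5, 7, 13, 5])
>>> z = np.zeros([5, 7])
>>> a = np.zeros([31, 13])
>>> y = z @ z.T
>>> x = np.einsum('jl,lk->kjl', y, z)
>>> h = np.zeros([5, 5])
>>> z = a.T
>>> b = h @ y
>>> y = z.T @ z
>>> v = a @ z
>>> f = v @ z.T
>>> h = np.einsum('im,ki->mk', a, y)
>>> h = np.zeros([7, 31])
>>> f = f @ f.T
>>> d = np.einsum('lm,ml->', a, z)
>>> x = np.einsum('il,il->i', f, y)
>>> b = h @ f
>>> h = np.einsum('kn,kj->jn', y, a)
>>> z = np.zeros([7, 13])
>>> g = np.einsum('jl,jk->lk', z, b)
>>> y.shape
(31, 31)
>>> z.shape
(7, 13)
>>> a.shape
(31, 13)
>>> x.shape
(31,)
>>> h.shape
(13, 31)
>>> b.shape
(7, 31)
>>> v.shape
(31, 31)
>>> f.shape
(31, 31)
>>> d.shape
()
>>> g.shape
(13, 31)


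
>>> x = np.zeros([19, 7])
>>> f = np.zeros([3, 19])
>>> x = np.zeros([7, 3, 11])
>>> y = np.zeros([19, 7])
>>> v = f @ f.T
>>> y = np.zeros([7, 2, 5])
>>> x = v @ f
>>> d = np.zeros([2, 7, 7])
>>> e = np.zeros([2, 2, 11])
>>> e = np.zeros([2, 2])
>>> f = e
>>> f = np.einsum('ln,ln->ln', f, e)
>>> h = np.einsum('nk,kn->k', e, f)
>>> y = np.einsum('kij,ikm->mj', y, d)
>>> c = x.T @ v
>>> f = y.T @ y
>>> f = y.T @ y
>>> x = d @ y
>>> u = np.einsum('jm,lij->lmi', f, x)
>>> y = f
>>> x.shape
(2, 7, 5)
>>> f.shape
(5, 5)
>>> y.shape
(5, 5)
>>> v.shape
(3, 3)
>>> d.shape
(2, 7, 7)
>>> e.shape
(2, 2)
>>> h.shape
(2,)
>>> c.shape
(19, 3)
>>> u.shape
(2, 5, 7)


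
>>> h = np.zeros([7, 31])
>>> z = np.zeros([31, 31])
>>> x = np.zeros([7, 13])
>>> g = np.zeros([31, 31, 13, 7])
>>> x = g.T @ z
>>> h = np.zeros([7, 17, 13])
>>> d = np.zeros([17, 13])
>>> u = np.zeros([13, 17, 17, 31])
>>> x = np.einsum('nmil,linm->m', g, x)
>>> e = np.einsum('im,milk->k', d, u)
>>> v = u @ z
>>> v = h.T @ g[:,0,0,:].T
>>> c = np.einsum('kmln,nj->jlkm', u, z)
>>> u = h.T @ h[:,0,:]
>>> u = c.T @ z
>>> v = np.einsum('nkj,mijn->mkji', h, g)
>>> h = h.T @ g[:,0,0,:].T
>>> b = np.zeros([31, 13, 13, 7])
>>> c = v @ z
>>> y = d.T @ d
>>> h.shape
(13, 17, 31)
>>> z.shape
(31, 31)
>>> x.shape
(31,)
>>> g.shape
(31, 31, 13, 7)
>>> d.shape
(17, 13)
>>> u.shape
(17, 13, 17, 31)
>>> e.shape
(31,)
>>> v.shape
(31, 17, 13, 31)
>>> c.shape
(31, 17, 13, 31)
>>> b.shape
(31, 13, 13, 7)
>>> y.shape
(13, 13)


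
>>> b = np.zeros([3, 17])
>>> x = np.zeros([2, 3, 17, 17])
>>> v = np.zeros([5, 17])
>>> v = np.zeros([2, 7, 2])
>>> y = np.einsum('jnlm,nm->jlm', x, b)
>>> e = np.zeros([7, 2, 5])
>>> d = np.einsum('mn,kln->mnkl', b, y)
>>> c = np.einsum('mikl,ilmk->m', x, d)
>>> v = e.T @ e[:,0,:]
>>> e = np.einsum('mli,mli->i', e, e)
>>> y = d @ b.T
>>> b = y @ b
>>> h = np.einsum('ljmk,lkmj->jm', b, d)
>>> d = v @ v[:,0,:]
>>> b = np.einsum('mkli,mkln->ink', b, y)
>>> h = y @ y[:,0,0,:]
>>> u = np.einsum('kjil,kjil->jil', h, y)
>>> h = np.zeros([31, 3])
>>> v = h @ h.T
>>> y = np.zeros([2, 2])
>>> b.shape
(17, 3, 17)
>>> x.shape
(2, 3, 17, 17)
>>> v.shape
(31, 31)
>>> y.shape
(2, 2)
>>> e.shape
(5,)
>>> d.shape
(5, 2, 5)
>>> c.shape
(2,)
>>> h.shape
(31, 3)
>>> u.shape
(17, 2, 3)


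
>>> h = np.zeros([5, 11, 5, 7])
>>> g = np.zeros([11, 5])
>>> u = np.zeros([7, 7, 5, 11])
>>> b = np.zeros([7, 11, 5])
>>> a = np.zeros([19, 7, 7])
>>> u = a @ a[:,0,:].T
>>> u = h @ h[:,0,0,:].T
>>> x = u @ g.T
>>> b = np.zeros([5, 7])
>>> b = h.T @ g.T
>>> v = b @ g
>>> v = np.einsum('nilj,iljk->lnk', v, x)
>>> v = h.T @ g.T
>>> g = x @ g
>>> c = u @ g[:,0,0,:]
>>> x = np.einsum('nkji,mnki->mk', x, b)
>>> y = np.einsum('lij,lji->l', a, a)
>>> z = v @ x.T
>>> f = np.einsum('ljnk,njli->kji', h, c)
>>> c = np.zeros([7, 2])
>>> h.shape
(5, 11, 5, 7)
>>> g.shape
(5, 11, 5, 5)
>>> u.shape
(5, 11, 5, 5)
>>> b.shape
(7, 5, 11, 11)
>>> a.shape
(19, 7, 7)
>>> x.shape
(7, 11)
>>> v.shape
(7, 5, 11, 11)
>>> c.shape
(7, 2)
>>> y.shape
(19,)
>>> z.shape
(7, 5, 11, 7)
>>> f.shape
(7, 11, 5)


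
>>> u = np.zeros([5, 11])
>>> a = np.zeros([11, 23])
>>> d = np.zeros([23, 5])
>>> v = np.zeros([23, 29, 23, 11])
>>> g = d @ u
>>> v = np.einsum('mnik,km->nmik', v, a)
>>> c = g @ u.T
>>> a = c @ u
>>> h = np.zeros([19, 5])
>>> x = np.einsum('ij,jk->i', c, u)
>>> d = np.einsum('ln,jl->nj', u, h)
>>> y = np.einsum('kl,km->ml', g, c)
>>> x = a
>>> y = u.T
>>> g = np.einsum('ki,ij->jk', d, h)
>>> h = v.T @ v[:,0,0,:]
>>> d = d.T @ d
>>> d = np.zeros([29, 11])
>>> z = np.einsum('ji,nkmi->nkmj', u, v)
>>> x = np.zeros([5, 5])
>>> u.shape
(5, 11)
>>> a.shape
(23, 11)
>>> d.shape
(29, 11)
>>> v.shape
(29, 23, 23, 11)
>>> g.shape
(5, 11)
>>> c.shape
(23, 5)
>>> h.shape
(11, 23, 23, 11)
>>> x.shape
(5, 5)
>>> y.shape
(11, 5)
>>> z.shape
(29, 23, 23, 5)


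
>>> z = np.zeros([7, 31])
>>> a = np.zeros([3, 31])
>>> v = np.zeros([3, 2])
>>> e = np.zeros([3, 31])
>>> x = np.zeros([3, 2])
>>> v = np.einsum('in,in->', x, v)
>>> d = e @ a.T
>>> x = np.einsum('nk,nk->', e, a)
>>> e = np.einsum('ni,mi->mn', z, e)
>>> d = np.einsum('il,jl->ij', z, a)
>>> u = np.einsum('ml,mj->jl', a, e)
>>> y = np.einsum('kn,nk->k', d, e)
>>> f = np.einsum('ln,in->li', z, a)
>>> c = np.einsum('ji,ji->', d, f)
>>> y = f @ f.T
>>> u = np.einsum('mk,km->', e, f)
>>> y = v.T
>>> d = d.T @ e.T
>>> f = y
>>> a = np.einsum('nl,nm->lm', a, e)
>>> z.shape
(7, 31)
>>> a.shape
(31, 7)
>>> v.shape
()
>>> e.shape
(3, 7)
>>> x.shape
()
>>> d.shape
(3, 3)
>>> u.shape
()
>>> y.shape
()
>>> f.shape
()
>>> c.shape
()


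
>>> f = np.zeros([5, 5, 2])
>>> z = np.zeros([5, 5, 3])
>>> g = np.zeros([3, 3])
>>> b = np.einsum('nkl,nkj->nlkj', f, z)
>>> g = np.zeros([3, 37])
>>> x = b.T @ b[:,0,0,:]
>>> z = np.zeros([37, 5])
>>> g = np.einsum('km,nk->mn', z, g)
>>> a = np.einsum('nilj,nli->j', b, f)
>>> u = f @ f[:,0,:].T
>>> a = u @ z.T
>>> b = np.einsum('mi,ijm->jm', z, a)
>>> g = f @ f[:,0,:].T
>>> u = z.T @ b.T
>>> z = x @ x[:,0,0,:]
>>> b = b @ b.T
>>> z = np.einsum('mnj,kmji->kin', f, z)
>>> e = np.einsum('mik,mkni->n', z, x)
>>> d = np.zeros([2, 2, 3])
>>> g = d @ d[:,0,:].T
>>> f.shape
(5, 5, 2)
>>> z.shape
(3, 3, 5)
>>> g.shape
(2, 2, 2)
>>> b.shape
(5, 5)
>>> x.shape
(3, 5, 2, 3)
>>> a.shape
(5, 5, 37)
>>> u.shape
(5, 5)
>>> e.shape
(2,)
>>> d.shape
(2, 2, 3)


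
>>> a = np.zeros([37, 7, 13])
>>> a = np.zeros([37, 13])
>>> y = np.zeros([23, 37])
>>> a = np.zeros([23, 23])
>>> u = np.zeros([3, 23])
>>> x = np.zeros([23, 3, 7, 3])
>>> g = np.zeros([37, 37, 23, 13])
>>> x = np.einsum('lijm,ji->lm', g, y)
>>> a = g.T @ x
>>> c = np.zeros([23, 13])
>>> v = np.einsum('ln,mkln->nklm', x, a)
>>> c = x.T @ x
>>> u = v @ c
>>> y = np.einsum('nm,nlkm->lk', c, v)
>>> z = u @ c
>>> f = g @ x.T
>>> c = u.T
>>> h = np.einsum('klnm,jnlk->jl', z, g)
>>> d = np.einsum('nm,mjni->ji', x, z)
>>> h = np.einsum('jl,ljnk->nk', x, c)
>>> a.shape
(13, 23, 37, 13)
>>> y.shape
(23, 37)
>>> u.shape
(13, 23, 37, 13)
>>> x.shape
(37, 13)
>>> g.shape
(37, 37, 23, 13)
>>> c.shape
(13, 37, 23, 13)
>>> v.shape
(13, 23, 37, 13)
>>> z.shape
(13, 23, 37, 13)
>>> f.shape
(37, 37, 23, 37)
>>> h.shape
(23, 13)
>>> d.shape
(23, 13)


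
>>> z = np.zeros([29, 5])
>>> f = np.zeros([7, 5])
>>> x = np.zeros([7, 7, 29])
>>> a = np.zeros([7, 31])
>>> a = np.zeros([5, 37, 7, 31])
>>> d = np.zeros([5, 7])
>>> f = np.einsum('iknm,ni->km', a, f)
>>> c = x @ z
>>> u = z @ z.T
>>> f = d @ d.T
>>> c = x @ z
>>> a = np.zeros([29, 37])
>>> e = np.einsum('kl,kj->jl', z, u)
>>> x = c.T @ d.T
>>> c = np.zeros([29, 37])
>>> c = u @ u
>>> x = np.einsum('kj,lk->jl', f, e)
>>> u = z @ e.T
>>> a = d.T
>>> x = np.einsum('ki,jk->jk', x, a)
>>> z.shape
(29, 5)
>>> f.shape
(5, 5)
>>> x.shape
(7, 5)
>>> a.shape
(7, 5)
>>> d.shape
(5, 7)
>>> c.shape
(29, 29)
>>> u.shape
(29, 29)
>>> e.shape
(29, 5)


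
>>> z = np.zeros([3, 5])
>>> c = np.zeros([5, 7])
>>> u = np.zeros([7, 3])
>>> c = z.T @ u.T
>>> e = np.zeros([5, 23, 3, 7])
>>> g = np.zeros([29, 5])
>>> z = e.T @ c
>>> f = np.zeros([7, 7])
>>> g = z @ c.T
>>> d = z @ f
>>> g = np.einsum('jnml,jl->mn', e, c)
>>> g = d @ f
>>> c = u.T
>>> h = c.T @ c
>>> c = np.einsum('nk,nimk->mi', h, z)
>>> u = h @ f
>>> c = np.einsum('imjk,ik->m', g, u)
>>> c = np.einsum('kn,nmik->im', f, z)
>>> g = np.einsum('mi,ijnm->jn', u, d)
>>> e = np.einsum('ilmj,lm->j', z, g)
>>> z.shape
(7, 3, 23, 7)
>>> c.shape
(23, 3)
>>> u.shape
(7, 7)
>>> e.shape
(7,)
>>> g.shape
(3, 23)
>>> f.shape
(7, 7)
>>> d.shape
(7, 3, 23, 7)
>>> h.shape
(7, 7)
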